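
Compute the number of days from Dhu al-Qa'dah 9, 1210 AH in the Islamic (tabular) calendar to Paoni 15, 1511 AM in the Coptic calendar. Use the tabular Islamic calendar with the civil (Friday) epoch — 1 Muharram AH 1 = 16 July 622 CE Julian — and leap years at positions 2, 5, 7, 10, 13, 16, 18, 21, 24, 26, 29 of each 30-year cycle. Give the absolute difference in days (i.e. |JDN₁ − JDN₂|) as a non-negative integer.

JDN of the first date = 2377172.
JDN of the second date = 2376841.
|2376841 − 2377172| = 331.

331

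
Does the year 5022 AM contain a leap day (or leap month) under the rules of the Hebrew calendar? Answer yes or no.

yes

Hebrew year 5022 is year 6 of its 19-year Metonic cycle; leap years are at positions 3, 6, 8, 11, 14, 17, 19, so it is a leap year (13 months).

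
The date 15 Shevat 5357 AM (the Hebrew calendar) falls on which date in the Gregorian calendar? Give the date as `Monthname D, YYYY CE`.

Julian Day Number of the source date = 2304386.
Converting JDN 2304386 to the Gregorian calendar gives 3 February 1597 CE.

February 3, 1597 CE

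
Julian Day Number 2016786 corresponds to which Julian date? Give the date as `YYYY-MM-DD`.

JDN 2016786 is 2 September 809 in the proleptic Gregorian calendar.
In the Julian calendar that day is 0809-08-29.

0809-08-29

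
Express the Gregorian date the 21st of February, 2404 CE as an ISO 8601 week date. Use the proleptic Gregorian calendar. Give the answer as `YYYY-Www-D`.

2404-W08-6

The weekday is Saturday (ISO weekday 6).
That Saturday belongs to ISO week 8 of ISO year 2404.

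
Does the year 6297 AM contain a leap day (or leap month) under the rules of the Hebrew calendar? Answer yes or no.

Hebrew year 6297 is year 8 of its 19-year Metonic cycle; leap years are at positions 3, 6, 8, 11, 14, 17, 19, so it is a leap year (13 months).

yes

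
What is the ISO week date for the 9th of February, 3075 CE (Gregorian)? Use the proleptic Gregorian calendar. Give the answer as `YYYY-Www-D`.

3075-W06-2

The weekday is Tuesday (ISO weekday 2).
That Tuesday belongs to ISO week 6 of ISO year 3075.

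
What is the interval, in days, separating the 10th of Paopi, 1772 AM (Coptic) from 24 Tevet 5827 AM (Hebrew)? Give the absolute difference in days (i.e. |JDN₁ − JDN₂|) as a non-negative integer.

4100

JDN of the first date = 2471927.
JDN of the second date = 2476027.
|2476027 − 2471927| = 4100.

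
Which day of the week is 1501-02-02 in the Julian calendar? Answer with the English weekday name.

In the proleptic Gregorian calendar this is 12 February 1501 (JDN 2269331).
Since JDN mod 7 = 1 (0 = Monday), the day is Tuesday.

Tuesday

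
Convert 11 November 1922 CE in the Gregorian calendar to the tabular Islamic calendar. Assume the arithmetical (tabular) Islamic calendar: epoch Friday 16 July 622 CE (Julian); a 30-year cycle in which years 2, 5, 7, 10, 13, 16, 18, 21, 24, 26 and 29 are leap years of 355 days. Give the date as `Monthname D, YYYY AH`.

Julian Day Number of the source date = 2423370.
Converting JDN 2423370 to the tabular Islamic calendar gives 21 Rabi' al-Awwal 1341 AH.

Rabi' al-Awwal 21, 1341 AH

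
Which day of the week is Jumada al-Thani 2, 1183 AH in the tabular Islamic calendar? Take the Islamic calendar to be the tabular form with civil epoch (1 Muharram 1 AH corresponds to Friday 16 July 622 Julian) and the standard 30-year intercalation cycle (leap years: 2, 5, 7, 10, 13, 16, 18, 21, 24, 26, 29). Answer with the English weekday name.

Tuesday

Equivalently 3 October 1769 Gregorian, JDN 2367450.
JDN 2367450 mod 7 = 1, and JDN 0 was a Monday, so this is a Tuesday.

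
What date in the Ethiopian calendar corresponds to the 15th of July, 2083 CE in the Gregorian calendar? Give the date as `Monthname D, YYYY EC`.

Julian Day Number of the source date = 2482056.
Converting JDN 2482056 to the Ethiopian calendar gives 8 Hamle 2075 EC.

Hamle 8, 2075 EC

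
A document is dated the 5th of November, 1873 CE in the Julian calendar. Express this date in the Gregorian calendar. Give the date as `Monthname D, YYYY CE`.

At this point the Julian calendar is 12 days behind the Gregorian.
5 November 1873 Julian + 12 days → 17 November 1873 Gregorian.

November 17, 1873 CE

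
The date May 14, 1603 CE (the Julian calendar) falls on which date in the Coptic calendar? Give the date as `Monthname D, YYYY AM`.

Pashons 19, 1319 AM

The source date corresponds to 24 May 1603 in the Gregorian calendar (JDN 2306687).
That day falls on 19 Pashons 1319 AM in the Coptic calendar.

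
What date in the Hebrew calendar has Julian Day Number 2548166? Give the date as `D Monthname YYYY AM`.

JDN 2548166 is 16 July 2264 in the Gregorian calendar.
In the Hebrew calendar that day is 21 Tammuz 6024 AM.

21 Tammuz 6024 AM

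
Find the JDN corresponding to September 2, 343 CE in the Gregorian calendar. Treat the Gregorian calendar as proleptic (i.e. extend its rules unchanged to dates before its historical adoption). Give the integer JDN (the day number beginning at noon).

1846582

JDN 2299161 is 15 October 1582 CE (Gregorian); the target day is −452579 days from there, so JDN = 1846582.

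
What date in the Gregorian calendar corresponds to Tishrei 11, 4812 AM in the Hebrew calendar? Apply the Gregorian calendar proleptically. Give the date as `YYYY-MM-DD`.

1051-09-25

Julian Day Number of the source date = 2105197.
Converting JDN 2105197 to the Gregorian calendar gives 25 September 1051 CE.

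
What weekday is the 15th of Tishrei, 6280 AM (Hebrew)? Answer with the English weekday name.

Monday

Equivalently 9 October 2519 Gregorian, JDN 2641387.
Since JDN mod 7 = 0 (0 = Monday), the day is Monday.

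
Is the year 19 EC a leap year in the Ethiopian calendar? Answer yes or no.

19 mod 4 = 3; in the Ethiopian calendar a year is leap when year mod 4 = 3, so it is a leap year.

yes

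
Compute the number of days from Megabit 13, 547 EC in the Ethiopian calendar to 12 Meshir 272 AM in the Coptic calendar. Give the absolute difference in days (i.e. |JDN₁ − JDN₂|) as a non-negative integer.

First date → JDN 1923839; second date → JDN 1924174.
The interval is |1923839 − 1924174| = 335 days.

335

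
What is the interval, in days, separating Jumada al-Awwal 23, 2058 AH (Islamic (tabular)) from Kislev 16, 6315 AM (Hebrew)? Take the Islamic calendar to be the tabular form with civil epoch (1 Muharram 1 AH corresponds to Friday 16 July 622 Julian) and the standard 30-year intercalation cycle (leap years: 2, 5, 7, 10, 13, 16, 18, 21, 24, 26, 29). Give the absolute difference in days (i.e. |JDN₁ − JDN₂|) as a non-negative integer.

JDN of the first date = 2677512.
JDN of the second date = 2654235.
|2654235 − 2677512| = 23277.

23277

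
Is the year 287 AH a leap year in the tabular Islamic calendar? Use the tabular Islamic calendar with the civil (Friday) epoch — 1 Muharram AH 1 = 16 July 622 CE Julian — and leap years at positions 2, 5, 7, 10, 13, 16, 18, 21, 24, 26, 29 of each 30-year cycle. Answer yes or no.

no

Year 287 AH is year 17 of its 30-year cycle; leap positions are 2, 5, 7, 10, 13, 16, 18, 21, 24, 26, 29, so it is a common year (354 days).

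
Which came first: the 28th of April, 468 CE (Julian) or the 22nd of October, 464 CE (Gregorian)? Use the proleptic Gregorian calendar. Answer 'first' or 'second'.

The two dates have Julian Day Numbers 1892113 and 1890828 respectively.
Since 1890828 < 1892113, the second date comes first.

second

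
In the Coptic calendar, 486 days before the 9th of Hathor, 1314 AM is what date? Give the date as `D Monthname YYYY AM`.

13 Epip 1312 AM

Counting 486 days back from JDN 2304671 reaches JDN 2304185, which is 13 Epip 1312 AM.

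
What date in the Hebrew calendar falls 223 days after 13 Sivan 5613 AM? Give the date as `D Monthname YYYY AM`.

The starting date is JDN 2398024; 2398024 + 223 = 2398247.
JDN 2398247 corresponds to 28 Tevet 5614 AM.

28 Tevet 5614 AM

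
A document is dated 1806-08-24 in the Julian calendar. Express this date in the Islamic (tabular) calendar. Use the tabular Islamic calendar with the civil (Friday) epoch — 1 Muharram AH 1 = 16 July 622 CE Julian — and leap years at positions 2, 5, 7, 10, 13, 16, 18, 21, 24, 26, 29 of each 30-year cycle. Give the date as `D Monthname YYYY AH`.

Julian Day Number of the source date = 2380935.
Converting JDN 2380935 to the tabular Islamic calendar gives 21 Jumada al-Thani 1221 AH.

21 Jumada al-Thani 1221 AH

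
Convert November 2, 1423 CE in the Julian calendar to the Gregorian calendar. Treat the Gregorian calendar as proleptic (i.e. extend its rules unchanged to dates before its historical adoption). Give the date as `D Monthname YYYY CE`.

11 November 1423 CE

At this point the Julian calendar is 9 days behind the Gregorian.
2 November 1423 Julian + 9 days → 11 November 1423 Gregorian.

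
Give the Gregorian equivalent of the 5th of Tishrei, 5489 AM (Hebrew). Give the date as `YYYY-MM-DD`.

1728-09-08

Julian Day Number of the source date = 2352450.
Converting JDN 2352450 to the Gregorian calendar gives 8 September 1728 CE.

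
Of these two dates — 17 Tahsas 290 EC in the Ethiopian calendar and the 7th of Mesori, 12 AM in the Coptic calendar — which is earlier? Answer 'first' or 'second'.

second

First date → JDN 1829884; second date → JDN 1829384.
JDN 1829384 < JDN 1829884, so the second date is earlier.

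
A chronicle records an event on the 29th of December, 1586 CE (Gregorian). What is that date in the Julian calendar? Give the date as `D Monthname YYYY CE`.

The Julian–Gregorian offset here is 10 days (Julian trailing).
29 December 1586 Gregorian − 10 days → 19 December 1586 Julian.

19 December 1586 CE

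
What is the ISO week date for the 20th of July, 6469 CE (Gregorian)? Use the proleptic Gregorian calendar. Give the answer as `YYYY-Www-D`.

The weekday is Saturday (ISO weekday 6).
That Saturday belongs to ISO week 29 of ISO year 6469.

6469-W29-6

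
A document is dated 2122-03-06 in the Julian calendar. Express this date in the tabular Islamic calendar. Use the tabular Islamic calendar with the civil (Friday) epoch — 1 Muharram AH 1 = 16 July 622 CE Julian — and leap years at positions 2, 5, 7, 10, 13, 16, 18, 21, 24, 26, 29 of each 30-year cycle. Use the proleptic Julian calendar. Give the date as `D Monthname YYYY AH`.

Julian Day Number of the source date = 2496183.
Converting JDN 2496183 to the tabular Islamic calendar gives 12 Ramadan 1546 AH.

12 Ramadan 1546 AH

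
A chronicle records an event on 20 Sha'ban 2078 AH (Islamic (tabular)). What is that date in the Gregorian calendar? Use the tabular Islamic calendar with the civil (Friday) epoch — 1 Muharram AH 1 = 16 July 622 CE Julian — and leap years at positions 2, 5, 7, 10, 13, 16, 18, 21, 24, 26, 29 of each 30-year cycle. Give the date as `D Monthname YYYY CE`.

Julian Day Number of the source date = 2684686.
Converting JDN 2684686 to the Gregorian calendar gives 27 April 2638 CE.

27 April 2638 CE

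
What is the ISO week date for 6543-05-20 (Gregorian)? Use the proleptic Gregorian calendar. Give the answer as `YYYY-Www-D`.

The weekday is Monday (ISO weekday 1).
That Monday belongs to ISO week 21 of ISO year 6543.

6543-W21-1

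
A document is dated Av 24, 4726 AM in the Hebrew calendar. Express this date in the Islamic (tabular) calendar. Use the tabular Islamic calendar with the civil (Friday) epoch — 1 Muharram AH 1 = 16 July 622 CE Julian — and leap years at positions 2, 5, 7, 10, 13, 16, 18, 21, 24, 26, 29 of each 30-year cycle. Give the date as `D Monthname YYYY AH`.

22 Sha'ban 355 AH

Both dates share Julian Day Number 2074114; in the tabular Islamic calendar that is 22 Sha'ban 355 AH.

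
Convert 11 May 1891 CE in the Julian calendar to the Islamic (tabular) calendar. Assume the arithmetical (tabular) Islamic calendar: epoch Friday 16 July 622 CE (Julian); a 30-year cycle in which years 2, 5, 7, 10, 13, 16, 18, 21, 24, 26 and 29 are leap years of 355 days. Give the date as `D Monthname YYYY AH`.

14 Shawwal 1308 AH

Julian Day Number of the source date = 2411876.
Converting JDN 2411876 to the tabular Islamic calendar gives 14 Shawwal 1308 AH.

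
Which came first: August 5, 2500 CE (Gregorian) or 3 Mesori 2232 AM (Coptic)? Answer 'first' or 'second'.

first

Converting both to JDN: 2634383 vs 2640235; the smaller is the first.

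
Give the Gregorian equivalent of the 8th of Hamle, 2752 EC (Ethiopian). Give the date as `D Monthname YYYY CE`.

Both dates share Julian Day Number 2729331; in the Gregorian calendar that is 21 July 2760 CE.

21 July 2760 CE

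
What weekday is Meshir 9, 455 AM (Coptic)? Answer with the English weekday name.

Tuesday

Equivalently 7 February 739 Gregorian, JDN 1991011.
JDN 1991011 mod 7 = 1, and JDN 0 was a Monday, so this is a Tuesday.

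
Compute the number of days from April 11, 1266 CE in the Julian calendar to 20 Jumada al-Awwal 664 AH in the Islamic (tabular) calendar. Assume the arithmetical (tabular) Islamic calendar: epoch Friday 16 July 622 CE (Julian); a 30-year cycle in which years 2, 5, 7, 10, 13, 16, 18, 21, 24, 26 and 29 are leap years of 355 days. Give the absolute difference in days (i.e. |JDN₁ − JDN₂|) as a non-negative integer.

43

JDN of the first date = 2183565.
JDN of the second date = 2183522.
|2183522 − 2183565| = 43.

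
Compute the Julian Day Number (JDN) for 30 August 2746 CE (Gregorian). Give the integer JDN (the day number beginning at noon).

2724257

JDN 2451545 is 1 January 2000 CE (Gregorian); the target day is +272712 days from there, so JDN = 2724257.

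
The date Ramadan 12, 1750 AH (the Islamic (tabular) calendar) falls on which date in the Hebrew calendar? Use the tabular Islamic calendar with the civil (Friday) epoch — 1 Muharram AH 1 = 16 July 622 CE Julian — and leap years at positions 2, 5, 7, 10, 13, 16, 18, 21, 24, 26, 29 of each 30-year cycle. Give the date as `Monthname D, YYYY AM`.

The source date corresponds to 22 February 2320 in the Gregorian calendar (JDN 2568474).
That day falls on 12 Adar I 6080 AM in the Hebrew calendar.

Adar I 12, 6080 AM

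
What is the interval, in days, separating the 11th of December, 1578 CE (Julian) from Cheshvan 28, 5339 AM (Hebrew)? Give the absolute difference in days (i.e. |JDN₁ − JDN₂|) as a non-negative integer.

43

First date → JDN 2297767; second date → JDN 2297724.
The interval is |2297767 − 2297724| = 43 days.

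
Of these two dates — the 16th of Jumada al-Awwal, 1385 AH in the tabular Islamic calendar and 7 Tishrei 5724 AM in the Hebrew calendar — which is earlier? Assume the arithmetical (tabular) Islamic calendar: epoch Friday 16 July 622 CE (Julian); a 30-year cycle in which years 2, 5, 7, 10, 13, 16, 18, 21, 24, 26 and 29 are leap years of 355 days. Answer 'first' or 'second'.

Converting both to JDN: 2439016 vs 2438298; the smaller is the second.

second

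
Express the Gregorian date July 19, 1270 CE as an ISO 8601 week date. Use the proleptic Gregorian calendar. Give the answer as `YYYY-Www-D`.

1270-W29-6

The weekday is Saturday (ISO weekday 6).
That Saturday belongs to ISO week 29 of ISO year 1270.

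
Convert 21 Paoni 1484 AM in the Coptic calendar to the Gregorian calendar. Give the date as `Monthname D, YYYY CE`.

June 26, 1768 CE

Both dates share Julian Day Number 2366986; in the Gregorian calendar that is 26 June 1768 CE.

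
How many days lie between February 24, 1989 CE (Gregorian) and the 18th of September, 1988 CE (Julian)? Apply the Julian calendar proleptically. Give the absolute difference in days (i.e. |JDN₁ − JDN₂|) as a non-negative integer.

JDN of the first date = 2447582.
JDN of the second date = 2447436.
|2447436 − 2447582| = 146.

146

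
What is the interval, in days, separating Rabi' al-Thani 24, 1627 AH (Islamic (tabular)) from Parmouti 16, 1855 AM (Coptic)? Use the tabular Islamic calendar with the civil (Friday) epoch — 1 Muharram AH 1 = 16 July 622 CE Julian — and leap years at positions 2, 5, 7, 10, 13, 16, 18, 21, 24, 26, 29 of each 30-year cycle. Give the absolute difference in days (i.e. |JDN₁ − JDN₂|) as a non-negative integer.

22324

First date → JDN 2524752; second date → JDN 2502428.
The interval is |2524752 − 2502428| = 22324 days.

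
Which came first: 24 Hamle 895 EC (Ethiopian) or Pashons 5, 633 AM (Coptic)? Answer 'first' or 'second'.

The two dates have Julian Day Numbers 2051077 and 2056112 respectively.
Since 2051077 < 2056112, the first date comes first.

first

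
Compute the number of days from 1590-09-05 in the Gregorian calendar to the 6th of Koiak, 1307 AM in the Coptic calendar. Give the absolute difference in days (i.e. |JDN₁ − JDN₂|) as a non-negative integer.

98

JDN of the first date = 2302043.
JDN of the second date = 2302141.
|2302141 − 2302043| = 98.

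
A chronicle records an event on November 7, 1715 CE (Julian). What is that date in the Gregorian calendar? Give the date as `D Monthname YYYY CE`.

18 November 1715 CE

At this point the Julian calendar is 11 days behind the Gregorian.
7 November 1715 Julian + 11 days → 18 November 1715 Gregorian.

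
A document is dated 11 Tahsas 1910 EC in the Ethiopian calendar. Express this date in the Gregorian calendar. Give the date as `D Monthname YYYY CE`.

Both dates share Julian Day Number 2421583; in the Gregorian calendar that is 20 December 1917 CE.

20 December 1917 CE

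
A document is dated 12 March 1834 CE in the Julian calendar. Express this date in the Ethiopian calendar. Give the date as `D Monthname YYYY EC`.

16 Megabit 1826 EC

Julian Day Number of the source date = 2390997.
Converting JDN 2390997 to the Ethiopian calendar gives 16 Megabit 1826 EC.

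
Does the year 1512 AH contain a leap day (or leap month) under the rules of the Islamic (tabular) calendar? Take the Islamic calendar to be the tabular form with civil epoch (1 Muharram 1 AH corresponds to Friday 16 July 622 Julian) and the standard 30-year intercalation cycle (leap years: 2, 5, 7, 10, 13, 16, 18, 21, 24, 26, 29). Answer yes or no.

no

Year 1512 AH is year 12 of its 30-year cycle; leap positions are 2, 5, 7, 10, 13, 16, 18, 21, 24, 26, 29, so it is a common year (354 days).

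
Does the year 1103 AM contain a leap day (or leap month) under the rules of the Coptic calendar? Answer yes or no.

yes

1103 mod 4 = 3; in the Coptic calendar a year is leap when year mod 4 = 3, so it is a leap year.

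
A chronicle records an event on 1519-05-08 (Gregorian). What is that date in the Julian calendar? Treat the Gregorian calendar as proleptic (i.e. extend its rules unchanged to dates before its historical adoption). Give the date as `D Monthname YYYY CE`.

For dates in this range the Gregorian date is 10 days ahead of the Julian.
8 May 1519 Gregorian − 10 days → 28 April 1519 Julian.

28 April 1519 CE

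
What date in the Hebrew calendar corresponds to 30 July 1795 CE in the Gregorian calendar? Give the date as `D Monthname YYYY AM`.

14 Av 5555 AM

Julian Day Number of the source date = 2376881.
Converting JDN 2376881 to the Hebrew calendar gives 14 Av 5555 AM.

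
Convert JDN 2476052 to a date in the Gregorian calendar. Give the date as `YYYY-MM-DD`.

2067-02-05

Counting from JDN 2299161 = 15 Oct 1582 gives an offset of 176891 days.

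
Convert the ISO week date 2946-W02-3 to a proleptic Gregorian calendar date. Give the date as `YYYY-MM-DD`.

ISO week 1 of 2946 is the week containing the first Thursday of 2946.
Week 2, day 3 (Wednesday) lands on 2946-01-12.

2946-01-12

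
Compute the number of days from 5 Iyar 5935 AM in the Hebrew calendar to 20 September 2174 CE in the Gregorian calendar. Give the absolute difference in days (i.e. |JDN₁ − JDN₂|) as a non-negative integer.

218

JDN of the first date = 2515578.
JDN of the second date = 2515360.
|2515360 − 2515578| = 218.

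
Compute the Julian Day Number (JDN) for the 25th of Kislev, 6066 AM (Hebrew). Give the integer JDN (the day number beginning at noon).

In the Gregorian calendar the same day is 13 December 2305.
JDN 2400001 is 17 November 1858 CE (Gregorian), MJD 0; the target day is +163289 days from there, so JDN = 2563290.

2563290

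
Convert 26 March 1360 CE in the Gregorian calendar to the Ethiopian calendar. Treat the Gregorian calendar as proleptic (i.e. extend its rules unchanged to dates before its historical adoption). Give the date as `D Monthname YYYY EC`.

22 Megabit 1352 EC

Both dates share Julian Day Number 2217875; in the Ethiopian calendar that is 22 Megabit 1352 EC.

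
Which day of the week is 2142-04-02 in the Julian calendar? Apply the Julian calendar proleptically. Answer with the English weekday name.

In the Gregorian calendar this is 16 April 2142 (JDN 2503515).
2503515 ≡ 0 (mod 7); counting from Monday = 0 gives Monday.

Monday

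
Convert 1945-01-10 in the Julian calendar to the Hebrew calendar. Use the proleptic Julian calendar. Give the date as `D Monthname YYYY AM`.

Julian Day Number of the source date = 2431479.
Converting JDN 2431479 to the Hebrew calendar gives 9 Shevat 5705 AM.

9 Shevat 5705 AM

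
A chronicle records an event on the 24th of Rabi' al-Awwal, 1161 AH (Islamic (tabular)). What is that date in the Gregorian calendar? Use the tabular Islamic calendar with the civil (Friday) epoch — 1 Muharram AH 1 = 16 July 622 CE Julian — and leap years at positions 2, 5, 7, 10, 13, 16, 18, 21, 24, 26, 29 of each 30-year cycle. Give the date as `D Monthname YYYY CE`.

Both dates share Julian Day Number 2359587; in the Gregorian calendar that is 24 March 1748 CE.

24 March 1748 CE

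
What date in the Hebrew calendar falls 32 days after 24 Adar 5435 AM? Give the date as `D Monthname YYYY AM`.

27 Nisan 5435 AM

The starting date is JDN 2332922; 2332922 + 32 = 2332954.
JDN 2332954 corresponds to 27 Nisan 5435 AM.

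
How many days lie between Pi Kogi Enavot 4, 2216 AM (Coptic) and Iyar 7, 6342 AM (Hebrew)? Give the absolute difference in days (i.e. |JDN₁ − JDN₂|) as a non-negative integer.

29815

First date → JDN 2634422; second date → JDN 2664237.
The interval is |2634422 − 2664237| = 29815 days.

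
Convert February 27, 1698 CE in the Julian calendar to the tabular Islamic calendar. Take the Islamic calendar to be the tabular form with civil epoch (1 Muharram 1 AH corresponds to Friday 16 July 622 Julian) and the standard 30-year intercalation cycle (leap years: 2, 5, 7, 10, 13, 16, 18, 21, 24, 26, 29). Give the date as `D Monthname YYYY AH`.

26 Sha'ban 1109 AH

Julian Day Number of the source date = 2341310.
Converting JDN 2341310 to the tabular Islamic calendar gives 26 Sha'ban 1109 AH.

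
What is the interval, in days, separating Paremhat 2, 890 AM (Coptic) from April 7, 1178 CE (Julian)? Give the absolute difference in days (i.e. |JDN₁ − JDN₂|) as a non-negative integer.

1501

First date → JDN 2149918; second date → JDN 2151419.
The interval is |2149918 − 2151419| = 1501 days.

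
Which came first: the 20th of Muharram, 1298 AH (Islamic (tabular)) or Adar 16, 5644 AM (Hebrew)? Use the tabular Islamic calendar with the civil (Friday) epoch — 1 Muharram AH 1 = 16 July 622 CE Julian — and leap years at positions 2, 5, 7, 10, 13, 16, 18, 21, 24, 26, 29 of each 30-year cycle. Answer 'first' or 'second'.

The two dates have Julian Day Numbers 2408073 and 2409249 respectively.
Since 2408073 < 2409249, the first date comes first.

first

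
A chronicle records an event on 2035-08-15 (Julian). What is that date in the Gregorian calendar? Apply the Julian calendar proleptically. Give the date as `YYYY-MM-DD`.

The Julian–Gregorian offset here is 13 days (Julian trailing).
15 August 2035 Julian + 13 days → 28 August 2035 Gregorian.

2035-08-28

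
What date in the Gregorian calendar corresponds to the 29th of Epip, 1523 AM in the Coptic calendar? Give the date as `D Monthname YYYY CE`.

Julian Day Number of the source date = 2381268.
Converting JDN 2381268 to the Gregorian calendar gives 4 August 1807 CE.

4 August 1807 CE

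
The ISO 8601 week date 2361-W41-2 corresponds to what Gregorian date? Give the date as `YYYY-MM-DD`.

ISO week 1 of 2361 is the week containing the first Thursday of 2361.
Week 41, day 2 (Tuesday) lands on 2361-10-10.

2361-10-10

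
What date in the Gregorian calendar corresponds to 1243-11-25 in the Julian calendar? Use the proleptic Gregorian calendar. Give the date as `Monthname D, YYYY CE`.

The Julian–Gregorian offset here is 7 days (Julian trailing).
25 November 1243 Julian + 7 days → 2 December 1243 Gregorian.

December 2, 1243 CE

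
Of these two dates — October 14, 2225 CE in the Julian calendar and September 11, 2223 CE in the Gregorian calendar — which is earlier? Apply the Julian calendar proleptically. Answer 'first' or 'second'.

second

The two dates have Julian Day Numbers 2534026 and 2533247 respectively.
Since 2533247 < 2534026, the second date comes first.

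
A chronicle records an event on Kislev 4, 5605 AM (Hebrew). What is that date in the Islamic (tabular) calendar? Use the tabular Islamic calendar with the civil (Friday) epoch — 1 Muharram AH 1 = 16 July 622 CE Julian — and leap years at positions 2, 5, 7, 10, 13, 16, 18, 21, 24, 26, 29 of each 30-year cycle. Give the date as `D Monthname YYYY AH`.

4 Dhu al-Qa'dah 1260 AH

Both dates share Julian Day Number 2394886; in the tabular Islamic calendar that is 4 Dhu al-Qa'dah 1260 AH.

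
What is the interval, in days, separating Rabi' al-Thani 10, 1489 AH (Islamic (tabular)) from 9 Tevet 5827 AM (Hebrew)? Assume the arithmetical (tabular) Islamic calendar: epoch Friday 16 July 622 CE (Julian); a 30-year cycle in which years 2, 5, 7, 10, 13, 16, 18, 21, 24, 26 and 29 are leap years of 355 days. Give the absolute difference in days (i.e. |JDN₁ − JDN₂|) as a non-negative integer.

176

First date → JDN 2475836; second date → JDN 2476012.
The interval is |2475836 − 2476012| = 176 days.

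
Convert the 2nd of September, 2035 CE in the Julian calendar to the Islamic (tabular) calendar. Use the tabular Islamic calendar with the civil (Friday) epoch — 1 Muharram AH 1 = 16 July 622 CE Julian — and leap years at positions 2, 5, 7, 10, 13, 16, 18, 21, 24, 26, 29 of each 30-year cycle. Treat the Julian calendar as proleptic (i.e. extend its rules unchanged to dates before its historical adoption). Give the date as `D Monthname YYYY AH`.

12 Rajab 1457 AH

Julian Day Number of the source date = 2464586.
Converting JDN 2464586 to the tabular Islamic calendar gives 12 Rajab 1457 AH.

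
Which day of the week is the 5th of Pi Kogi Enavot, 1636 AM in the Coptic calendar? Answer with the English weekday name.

Friday

In the Gregorian calendar this is 10 September 1920 (JDN 2422578).
2422578 ≡ 4 (mod 7); counting from Monday = 0 gives Friday.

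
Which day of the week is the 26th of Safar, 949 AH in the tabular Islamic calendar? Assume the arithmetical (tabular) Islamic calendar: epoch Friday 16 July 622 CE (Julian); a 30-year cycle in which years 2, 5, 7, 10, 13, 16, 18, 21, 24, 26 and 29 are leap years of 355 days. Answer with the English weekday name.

Sunday

Equivalently 21 June 1542 Gregorian, JDN 2284435.
2284435 ≡ 6 (mod 7); counting from Monday = 0 gives Sunday.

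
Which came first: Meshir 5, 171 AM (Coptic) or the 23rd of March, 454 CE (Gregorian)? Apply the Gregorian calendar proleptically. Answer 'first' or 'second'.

Converting both to JDN: 1887276 vs 1886962; the smaller is the second.

second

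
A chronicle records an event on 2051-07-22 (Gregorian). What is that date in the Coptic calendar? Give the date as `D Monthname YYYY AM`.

15 Epip 1767 AM

Julian Day Number of the source date = 2470375.
Converting JDN 2470375 to the Coptic calendar gives 15 Epip 1767 AM.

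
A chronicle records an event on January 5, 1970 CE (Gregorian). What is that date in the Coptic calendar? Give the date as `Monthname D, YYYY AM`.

Koiak 27, 1686 AM

Julian Day Number of the source date = 2440592.
Converting JDN 2440592 to the Coptic calendar gives 27 Koiak 1686 AM.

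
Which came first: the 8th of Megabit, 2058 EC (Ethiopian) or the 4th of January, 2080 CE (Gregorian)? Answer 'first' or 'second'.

Converting both to JDN: 2475727 vs 2480768; the smaller is the first.

first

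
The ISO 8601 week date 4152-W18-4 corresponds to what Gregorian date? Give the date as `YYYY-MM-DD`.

4152-05-04

ISO week 1 of 4152 is the week containing the first Thursday of 4152.
Week 18, day 4 (Thursday) lands on 4152-05-04.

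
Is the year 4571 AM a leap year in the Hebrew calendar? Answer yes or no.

Hebrew year 4571 is year 11 of its 19-year Metonic cycle; leap years are at positions 3, 6, 8, 11, 14, 17, 19, so it is a leap year (13 months).

yes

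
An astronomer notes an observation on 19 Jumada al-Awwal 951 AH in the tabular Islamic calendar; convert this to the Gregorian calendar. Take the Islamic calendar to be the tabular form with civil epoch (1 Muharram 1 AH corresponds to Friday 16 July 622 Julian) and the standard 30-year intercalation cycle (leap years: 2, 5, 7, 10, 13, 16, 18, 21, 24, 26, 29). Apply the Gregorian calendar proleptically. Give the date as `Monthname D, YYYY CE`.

Julian Day Number of the source date = 2285224.
Converting JDN 2285224 to the Gregorian calendar gives 18 August 1544 CE.

August 18, 1544 CE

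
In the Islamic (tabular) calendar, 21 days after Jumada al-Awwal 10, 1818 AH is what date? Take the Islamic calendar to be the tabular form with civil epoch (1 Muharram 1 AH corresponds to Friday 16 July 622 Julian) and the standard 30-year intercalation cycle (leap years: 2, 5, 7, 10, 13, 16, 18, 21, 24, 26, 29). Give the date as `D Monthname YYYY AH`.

1 Jumada al-Thani 1818 AH

The starting date is JDN 2592451; 2592451 + 21 = 2592472.
JDN 2592472 corresponds to 1 Jumada al-Thani 1818 AH.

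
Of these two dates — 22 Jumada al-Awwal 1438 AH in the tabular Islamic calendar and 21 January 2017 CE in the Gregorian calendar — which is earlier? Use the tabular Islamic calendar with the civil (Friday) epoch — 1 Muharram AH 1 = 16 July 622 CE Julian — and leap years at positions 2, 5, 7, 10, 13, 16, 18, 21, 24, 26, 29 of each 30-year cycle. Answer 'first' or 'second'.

The two dates have Julian Day Numbers 2457804 and 2457775 respectively.
Since 2457775 < 2457804, the second date comes first.

second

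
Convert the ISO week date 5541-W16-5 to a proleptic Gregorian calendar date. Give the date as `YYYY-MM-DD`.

ISO week 1 of 5541 is the week containing the first Thursday of 5541.
Week 16, day 5 (Friday) lands on 5541-04-18.

5541-04-18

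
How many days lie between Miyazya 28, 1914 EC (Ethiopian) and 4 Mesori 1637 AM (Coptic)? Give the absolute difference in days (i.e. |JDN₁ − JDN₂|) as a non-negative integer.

269

JDN of the first date = 2423181.
JDN of the second date = 2422912.
|2422912 − 2423181| = 269.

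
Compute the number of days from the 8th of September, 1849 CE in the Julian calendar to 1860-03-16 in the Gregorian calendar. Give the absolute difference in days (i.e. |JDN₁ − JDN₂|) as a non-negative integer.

3830

JDN of the first date = 2396656.
JDN of the second date = 2400486.
|2400486 − 2396656| = 3830.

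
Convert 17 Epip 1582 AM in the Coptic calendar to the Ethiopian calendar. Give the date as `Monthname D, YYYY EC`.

Julian Day Number of the source date = 2402806.
Converting JDN 2402806 to the Ethiopian calendar gives 17 Hamle 1858 EC.

Hamle 17, 1858 EC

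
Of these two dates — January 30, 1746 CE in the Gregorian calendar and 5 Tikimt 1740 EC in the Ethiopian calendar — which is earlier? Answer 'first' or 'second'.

Converting both to JDN: 2358803 vs 2359425; the smaller is the first.

first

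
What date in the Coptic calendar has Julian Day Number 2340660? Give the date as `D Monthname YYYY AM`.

JDN 2340660 is 28 May 1696 in the Gregorian calendar.
In the Coptic calendar that day is 23 Pashons 1412 AM.

23 Pashons 1412 AM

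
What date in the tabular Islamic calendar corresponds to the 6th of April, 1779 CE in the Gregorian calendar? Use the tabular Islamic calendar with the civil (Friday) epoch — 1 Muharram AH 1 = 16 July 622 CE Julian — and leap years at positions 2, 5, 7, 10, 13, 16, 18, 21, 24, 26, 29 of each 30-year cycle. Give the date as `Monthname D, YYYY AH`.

Rabi' al-Awwal 19, 1193 AH

Both dates share Julian Day Number 2370922; in the tabular Islamic calendar that is 19 Rabi' al-Awwal 1193 AH.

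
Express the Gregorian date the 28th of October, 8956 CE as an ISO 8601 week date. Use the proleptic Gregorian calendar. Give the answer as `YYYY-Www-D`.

The weekday is Thursday (ISO weekday 4).
That Thursday belongs to ISO week 44 of ISO year 8956.

8956-W44-4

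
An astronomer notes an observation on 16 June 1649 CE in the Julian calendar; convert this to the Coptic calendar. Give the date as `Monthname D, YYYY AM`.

Julian Day Number of the source date = 2323522.
Converting JDN 2323522 to the Coptic calendar gives 22 Paoni 1365 AM.

Paoni 22, 1365 AM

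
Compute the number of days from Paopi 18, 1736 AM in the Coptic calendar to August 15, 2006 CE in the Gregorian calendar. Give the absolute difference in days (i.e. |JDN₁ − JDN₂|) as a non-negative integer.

First date → JDN 2458786; second date → JDN 2453963.
The interval is |2458786 − 2453963| = 4823 days.

4823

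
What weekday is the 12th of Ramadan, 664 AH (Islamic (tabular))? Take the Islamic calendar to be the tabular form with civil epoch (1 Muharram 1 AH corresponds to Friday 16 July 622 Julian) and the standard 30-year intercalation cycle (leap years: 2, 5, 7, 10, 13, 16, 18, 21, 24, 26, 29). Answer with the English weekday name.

Thursday

This is JDN 2183632 (24 June 1266 Gregorian).
Since JDN mod 7 = 3 (0 = Monday), the day is Thursday.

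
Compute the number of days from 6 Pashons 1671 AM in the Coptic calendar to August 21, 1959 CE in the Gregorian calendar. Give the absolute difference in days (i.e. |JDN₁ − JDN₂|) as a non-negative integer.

First date → JDN 2435242; second date → JDN 2436802.
The interval is |2435242 − 2436802| = 1560 days.

1560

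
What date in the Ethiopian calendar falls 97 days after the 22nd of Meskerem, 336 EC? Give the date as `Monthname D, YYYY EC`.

Tahsas 29, 336 EC

JDN of the 22nd of Meskerem, 336 EC = 1846601.
1846601 + 97 = 1846698.
JDN 1846698 in the Ethiopian calendar is Tahsas 29, 336 EC.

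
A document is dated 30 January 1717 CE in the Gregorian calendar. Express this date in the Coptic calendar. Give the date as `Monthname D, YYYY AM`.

Tobi 24, 1433 AM

Julian Day Number of the source date = 2348211.
Converting JDN 2348211 to the Coptic calendar gives 24 Tobi 1433 AM.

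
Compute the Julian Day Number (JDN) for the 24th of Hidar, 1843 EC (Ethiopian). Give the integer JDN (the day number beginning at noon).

Equivalently 2 December 1850 (Gregorian).
JDN 2400001 is 17 November 1858 CE (Gregorian), MJD 0; the target day is −2907 days from there, so JDN = 2397094.

2397094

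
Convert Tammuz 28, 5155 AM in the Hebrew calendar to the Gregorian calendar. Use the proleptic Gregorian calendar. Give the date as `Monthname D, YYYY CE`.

Both dates share Julian Day Number 2230779; in the Gregorian calendar that is 25 July 1395 CE.

July 25, 1395 CE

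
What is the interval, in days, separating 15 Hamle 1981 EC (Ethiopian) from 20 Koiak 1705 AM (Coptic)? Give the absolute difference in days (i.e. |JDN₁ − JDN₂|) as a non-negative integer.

JDN of the first date = 2447730.
JDN of the second date = 2447525.
|2447525 − 2447730| = 205.

205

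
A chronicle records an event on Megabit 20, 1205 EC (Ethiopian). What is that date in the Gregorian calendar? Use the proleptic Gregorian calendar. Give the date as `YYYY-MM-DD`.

Julian Day Number of the source date = 2164181.
Converting JDN 2164181 to the Gregorian calendar gives 23 March 1213 CE.

1213-03-23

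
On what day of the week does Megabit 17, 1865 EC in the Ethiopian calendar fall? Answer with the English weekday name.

This is JDN 2405243 (25 March 1873 Gregorian).
JDN 2405243 mod 7 = 1, and JDN 0 was a Monday, so this is a Tuesday.

Tuesday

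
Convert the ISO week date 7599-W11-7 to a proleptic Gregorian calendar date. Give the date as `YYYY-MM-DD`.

ISO week 1 of 7599 is the week containing the first Thursday of 7599.
Week 11, day 7 (Sunday) lands on 7599-03-21.

7599-03-21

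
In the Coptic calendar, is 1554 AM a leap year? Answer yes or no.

no

1554 mod 4 = 2; in the Coptic calendar a year is leap when year mod 4 = 3, so it is a common year.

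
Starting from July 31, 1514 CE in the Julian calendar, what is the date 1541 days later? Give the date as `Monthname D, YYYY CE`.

October 19, 1518 CE

Counting 1541 days forward from JDN 2274258 reaches JDN 2275799, which is October 19, 1518 CE.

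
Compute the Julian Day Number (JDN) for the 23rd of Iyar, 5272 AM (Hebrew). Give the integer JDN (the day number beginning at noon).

Equivalently 19 May 1512 (proleptic Gregorian).
JDN 2451545 is 1 January 2000 CE (Gregorian); the target day is −178100 days from there, so JDN = 2273445.

2273445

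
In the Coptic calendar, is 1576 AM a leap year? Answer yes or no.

no

1576 mod 4 = 0; in the Coptic calendar a year is leap when year mod 4 = 3, so it is a common year.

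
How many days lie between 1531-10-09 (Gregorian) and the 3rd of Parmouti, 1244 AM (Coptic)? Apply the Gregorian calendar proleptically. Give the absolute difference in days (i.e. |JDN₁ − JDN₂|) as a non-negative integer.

1279

First date → JDN 2280527; second date → JDN 2279248.
The interval is |2280527 − 2279248| = 1279 days.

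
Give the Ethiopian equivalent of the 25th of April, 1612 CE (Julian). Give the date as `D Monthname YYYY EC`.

The source date corresponds to 5 May 1612 in the Gregorian calendar (JDN 2309956).
That day falls on 30 Miyazya 1604 EC in the Ethiopian calendar.

30 Miyazya 1604 EC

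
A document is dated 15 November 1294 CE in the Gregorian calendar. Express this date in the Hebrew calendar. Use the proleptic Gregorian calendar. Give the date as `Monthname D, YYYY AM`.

Cheshvan 17, 5055 AM

Both dates share Julian Day Number 2194003; in the Hebrew calendar that is 17 Cheshvan 5055 AM.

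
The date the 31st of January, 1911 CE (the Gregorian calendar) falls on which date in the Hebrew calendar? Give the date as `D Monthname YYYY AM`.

Julian Day Number of the source date = 2419068.
Converting JDN 2419068 to the Hebrew calendar gives 2 Shevat 5671 AM.

2 Shevat 5671 AM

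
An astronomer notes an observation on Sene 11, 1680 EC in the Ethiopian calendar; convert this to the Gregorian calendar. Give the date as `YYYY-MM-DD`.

1688-06-15

Julian Day Number of the source date = 2337756.
Converting JDN 2337756 to the Gregorian calendar gives 15 June 1688 CE.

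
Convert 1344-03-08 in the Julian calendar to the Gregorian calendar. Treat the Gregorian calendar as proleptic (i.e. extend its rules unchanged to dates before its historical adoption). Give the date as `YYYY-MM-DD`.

1344-03-16

At this point the Julian calendar is 8 days behind the Gregorian.
8 March 1344 Julian + 8 days → 16 March 1344 Gregorian.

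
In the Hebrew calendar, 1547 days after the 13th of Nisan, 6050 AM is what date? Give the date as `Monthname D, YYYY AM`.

JDN of the 13th of Nisan, 6050 AM = 2557579.
2557579 + 1547 = 2559126.
JDN 2559126 in the Hebrew calendar is Tammuz 24, 6054 AM.

Tammuz 24, 6054 AM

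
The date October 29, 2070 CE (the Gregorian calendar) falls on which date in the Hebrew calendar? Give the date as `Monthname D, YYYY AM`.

Julian Day Number of the source date = 2477414.
Converting JDN 2477414 to the Hebrew calendar gives 24 Cheshvan 5831 AM.

Cheshvan 24, 5831 AM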